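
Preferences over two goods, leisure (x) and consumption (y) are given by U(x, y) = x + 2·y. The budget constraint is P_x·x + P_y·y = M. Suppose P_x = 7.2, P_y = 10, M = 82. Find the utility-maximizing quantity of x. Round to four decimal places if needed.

Perfect substitutes: compare marginal utility per dollar. 1/P_x vs 2/P_y → 0.1389 vs 0.2.
y gives more utility per dollar, so spend all income on y: y* = M/P_y, x* = 0.
Numerically: x* = 0, y* = 8.2.

x* = 0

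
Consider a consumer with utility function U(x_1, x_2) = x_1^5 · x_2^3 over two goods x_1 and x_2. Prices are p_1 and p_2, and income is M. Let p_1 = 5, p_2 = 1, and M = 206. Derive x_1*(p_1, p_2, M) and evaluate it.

x_1* = 25.75

The MRS is (5/3)·x_2/x_1. Set MRS = p_1/p_2.
Rearranging, p_2·x_2 = (3/5)·p_1·x_1. Substituting into the budget gives p_1·x_1·(1 + (3/5)) = M.
Demand: x_1*(p_1,p_2,M) = 0.625·M/p_1 and x_2* = 0.375·M/p_2.
At p_1=5, p_2=1, M=206: x_1* = 0.625·206/5 = 25.75.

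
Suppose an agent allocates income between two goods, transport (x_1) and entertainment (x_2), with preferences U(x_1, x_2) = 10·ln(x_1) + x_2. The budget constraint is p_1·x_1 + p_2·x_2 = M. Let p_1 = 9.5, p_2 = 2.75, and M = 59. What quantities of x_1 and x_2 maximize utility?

Set MRS = p_1/p_2: (10/x_1)/1 = p_1/p_2.
So x_1*(p_1,p_2) = 10·p_2/p_1, independent of income; and x_2* = (M − 10·p_2)/p_2.
At the given prices: x_1* = 10·2.75/9.5 = 2.8947, and x_2* = 11.4545.

x_1* = 2.8947, x_2* = 11.4545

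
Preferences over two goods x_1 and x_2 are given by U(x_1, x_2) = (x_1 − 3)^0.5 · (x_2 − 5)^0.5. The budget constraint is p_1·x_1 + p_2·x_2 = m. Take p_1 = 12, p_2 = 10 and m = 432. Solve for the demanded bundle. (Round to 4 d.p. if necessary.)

x_1* = 17.4167, x_2* = 22.3

This is Cobb-Douglas in (x_1−3, x_2−5): tangency gives 0.5·p_2·(x_2−5) = 0.5·p_1·(x_1−3).
After buying the subsistence bundle (3, 5), a share 0.5 of the remaining income goes to x_1: x_1* = 3 + 0.5·(m − 3p_1 − 5p_2)/p_1.
Discretionary income = 432 − 3·12 − 5·10 = 346; x_1* = 3 + 0.5·346/12 = 17.4167; x_2* = 5 + 0.5·346/10 = 22.3.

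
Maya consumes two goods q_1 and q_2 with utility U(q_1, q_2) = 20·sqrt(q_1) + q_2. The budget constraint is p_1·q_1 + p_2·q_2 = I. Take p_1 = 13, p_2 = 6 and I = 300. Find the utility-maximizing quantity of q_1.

Thus q_1* = (10·p_2/p_1)² — independent of I — with the rest of income spent on q_2.
Plugging in: q_1* = (10·6/13)² = 21.3018.

q_1* = 21.3018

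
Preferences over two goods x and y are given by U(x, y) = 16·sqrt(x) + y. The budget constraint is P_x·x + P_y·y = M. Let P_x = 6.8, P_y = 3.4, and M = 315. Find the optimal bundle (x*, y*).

x* = 16, y* = 60.6471

Utility is quasi-linear in y; the FOC for x is 8/√x = P_x/P_y.
Solve: √x = 8·P_y/P_x, so x*(P_x,P_y) = (8·P_y/P_x)², and y* = (M − P_x·x*)/P_y.
Plugging in: x* = (8·3.4/6.8)² = 16, y* = 60.6471.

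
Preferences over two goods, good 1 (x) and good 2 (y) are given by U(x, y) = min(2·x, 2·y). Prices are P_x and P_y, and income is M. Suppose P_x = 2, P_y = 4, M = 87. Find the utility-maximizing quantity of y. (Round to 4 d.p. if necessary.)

y* = 14.5

Demand: x*(P_x,P_y,M) = 2·M/(2·P_x + 2·P_y), y* = 2·M/(2·P_x + 2·P_y).
Here 2·2 + 2·4 = 12, giving y* = 14.5.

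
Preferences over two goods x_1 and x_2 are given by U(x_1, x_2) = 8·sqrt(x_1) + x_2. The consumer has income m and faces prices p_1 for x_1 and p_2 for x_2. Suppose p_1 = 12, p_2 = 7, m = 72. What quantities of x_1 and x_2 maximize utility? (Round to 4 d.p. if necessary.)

Utility is quasi-linear in x_2; the FOC for x_1 is 4/√x_1 = p_1/p_2.
Thus x_1* = (4·p_2/p_1)² — independent of m — with the rest of income spent on x_2.
Plugging in: x_1* = (4·7/12)² = 5.4444, x_2* = 0.9524.

x_1* = 5.4444, x_2* = 0.9524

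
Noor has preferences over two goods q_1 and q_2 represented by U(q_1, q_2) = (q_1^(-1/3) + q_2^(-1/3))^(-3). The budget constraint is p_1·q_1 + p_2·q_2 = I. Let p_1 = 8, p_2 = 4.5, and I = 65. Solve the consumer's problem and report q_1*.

q_1* = 4.3542

Numerically q_2/q_1 = 1.539601, so q_1* = 65/(8 + 4.5·1.539601) = 4.3542.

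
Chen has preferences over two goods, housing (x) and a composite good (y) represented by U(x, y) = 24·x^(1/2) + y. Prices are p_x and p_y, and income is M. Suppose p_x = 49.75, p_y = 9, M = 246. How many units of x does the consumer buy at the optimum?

x* = 4.7126

MU_x = 12/√x, MU_y = 1. Tangency: 12/√x = p_x/p_y.
Thus x* = (12·p_y/p_x)² — independent of M — with the rest of income spent on y.
Plugging in: x* = (12·9/49.75)² = 4.7126.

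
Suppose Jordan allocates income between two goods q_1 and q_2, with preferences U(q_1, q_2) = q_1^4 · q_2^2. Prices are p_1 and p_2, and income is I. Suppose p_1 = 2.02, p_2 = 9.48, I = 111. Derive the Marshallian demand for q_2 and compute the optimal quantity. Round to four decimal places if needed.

MU_q_1/MU_q_2 = (4·q_2)/(2·q_1); tangency sets this equal to p_1/p_2.
So 4·p_2·q_2 = 2·p_1·q_1; combined with the budget, a share 2/3 of income goes to q_1.
Demand: q_1*(p_1,p_2,I) = 2/3·I/p_1 and q_2* = 1/3·I/p_2.
At p_1=2.02, p_2=9.48, I=111: q_2* = 1/3·111/9.48 = 3.903.

q_2* = 3.903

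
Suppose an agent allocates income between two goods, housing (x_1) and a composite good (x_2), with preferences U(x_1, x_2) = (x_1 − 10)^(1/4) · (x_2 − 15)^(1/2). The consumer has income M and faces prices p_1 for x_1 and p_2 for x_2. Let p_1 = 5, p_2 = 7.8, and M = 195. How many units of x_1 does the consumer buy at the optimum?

x_1* = 11.8667

MRS = (1/2)·(x_2−15)/(x_1−10). Tangency with p_1/p_2 gives x_2−15 = 2·(p_1/p_2)·(x_1−10).
Substituting into the budget: x_1* = 10 + 1/3·(M − 10·p_1 − 15·p_2)/p_1, and x_2* = 15 + 2/3·(…)/p_2.
Discretionary income = 195 − 10·5 − 15·7.8 = 28; x_1* = 10 + 1/3·28/5 = 11.8667.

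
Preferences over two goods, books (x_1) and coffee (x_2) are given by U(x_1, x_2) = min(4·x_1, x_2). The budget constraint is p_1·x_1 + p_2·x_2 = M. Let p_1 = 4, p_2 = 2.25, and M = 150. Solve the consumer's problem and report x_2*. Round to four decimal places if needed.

x_2* = 46.1538

Leontief preferences: the optimum is at the kink where x_1/1 = x_2/4, i.e. x_2 = 4·x_1.
Budget: p_1·x_1 + p_2·4·x_1 = M, so (p_1 + 4·p_2)·x_1 = M.
Demand: x_1*(p_1,p_2,M) = M/(p_1 + 4·p_2), x_2* = 4·M/(p_1 + 4·p_2).
Here 4 + 4·2.25 = 13, giving x_2* = 46.1538.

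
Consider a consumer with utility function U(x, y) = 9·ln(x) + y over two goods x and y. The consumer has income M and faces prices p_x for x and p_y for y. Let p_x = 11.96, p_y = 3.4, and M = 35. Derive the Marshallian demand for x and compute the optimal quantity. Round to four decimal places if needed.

MU_x = 9/x, MU_y = 1. Tangency: 9/x = p_x/p_y.
So x*(p_x,p_y) = 9·p_y/p_x, independent of income; and y* = (M − 9·p_y)/p_y.
At the given prices: x* = 9·3.4/11.96 = 2.5585.

x* = 2.5585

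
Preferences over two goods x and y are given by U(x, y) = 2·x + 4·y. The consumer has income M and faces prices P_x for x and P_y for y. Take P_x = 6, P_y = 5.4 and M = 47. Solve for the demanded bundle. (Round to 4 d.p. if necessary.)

Perfect substitutes: compare marginal utility per dollar. 2/P_x vs 4/P_y → 0.3333 vs 0.7407.
y gives more utility per dollar, so spend all income on y: y* = M/P_y, x* = 0.
Numerically: x* = 0, y* = 8.7037.

x* = 0, y* = 8.7037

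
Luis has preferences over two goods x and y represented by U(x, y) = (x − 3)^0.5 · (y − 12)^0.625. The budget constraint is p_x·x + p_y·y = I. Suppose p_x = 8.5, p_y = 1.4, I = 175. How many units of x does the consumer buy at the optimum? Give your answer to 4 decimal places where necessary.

MRS = (4/5)·(y−12)/(x−3). Tangency with p_x/p_y gives y−12 = (5/4)·(p_x/p_y)·(x−3).
Substituting into the budget: x* = 3 + 4/9·(I − 3·p_x − 12·p_y)/p_x, and y* = 12 + 5/9·(…)/p_y.
Discretionary income = 175 − 3·8.5 − 12·1.4 = 132.7; x* = 3 + 4/9·132.7/8.5 = 9.9386.

x* = 9.9386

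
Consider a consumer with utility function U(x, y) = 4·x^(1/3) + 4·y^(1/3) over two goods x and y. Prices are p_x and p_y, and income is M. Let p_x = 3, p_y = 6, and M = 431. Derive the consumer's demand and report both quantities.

MRS = MU_x/MU_y = (y/x)^(2/3). Set equal to p_x/p_y.
Hence y/x = (p_x/p_y)^(1/(2/3)), i.e. raised to the 1.5 power.
Substitute y = (y/x)·x into the budget: x* = M/(p_x + p_y·(y/x)).
Numerically y/x = 0.353553, so x* = 431/(3 + 6·0.353553) = 84.158 and y* = 0.353553·84.158 = 29.7543.

x* = 84.158, y* = 29.7543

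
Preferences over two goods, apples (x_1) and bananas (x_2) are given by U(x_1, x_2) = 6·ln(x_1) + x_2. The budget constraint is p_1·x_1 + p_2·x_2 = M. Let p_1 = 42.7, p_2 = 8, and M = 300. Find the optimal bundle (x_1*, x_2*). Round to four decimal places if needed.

So x_1*(p_1,p_2) = 6·p_2/p_1, independent of income; and x_2* = (M − 6·p_2)/p_2.
At the given prices: x_1* = 6·8/42.7 = 1.1241, and x_2* = 31.5.

x_1* = 1.1241, x_2* = 31.5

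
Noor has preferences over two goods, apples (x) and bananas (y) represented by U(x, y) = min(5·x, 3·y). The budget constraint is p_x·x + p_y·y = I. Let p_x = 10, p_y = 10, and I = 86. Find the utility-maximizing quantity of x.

With perfect complements, no substitution: consume in ratio x:y = 3:5.
Budget: p_x·x + p_y·(5/3)·x = I, so (3·p_x + 5·p_y)·x = 3·I.
Demand: x*(p_x,p_y,I) = 3·I/(3·p_x + 5·p_y), y* = 5·I/(3·p_x + 5·p_y).
Here 3·10 + 5·10 = 80, giving x* = 3.225.

x* = 3.225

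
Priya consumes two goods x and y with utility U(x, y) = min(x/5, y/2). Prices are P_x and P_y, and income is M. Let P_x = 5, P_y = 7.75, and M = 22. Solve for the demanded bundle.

x* = 2.716, y* = 1.0864

Leontief preferences: the optimum is at the kink where x/5 = y/2, i.e. y = (2/5)·x.
Budget: P_x·x + P_y·(2/5)·x = M, so (5·P_x + 2·P_y)·x = 5·M.
Demand: x*(P_x,P_y,M) = 5·M/(5·P_x + 2·P_y), y* = 2·M/(5·P_x + 2·P_y).
Here 5·5 + 2·7.75 = 40.5, giving x* = 2.716 and y* = 1.0864.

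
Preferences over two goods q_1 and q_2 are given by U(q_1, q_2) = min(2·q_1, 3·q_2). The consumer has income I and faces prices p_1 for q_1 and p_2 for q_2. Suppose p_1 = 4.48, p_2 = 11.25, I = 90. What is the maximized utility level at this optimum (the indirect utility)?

Leontief preferences: the optimum is at the kink where q_1/3 = q_2/2, i.e. q_2 = (2/3)·q_1.
Budget: p_1·q_1 + p_2·(2/3)·q_1 = I, so (3·p_1 + 2·p_2)·q_1 = 3·I.
Demand: q_1*(p_1,p_2,I) = 3·I/(3·p_1 + 2·p_2), q_2* = 2·I/(3·p_1 + 2·p_2).
Here 3·4.48 + 2·11.25 = 35.94, giving q_1* = 7.5125 and q_2* = 5.0083.
Utility at the optimum: U(7.5125, 5.0083) = 15.025.

V = 15.025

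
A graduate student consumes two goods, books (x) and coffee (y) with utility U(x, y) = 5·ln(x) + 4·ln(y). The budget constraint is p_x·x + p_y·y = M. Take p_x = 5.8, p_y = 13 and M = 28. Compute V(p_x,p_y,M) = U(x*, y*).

The MRS is (5/4)·y/x. Set MRS = p_x/p_y.
Rearranging, p_y·y = (4/5)·p_x·x. Substituting into the budget gives p_x·x·(1 + (4/5)) = M.
Demand: x*(p_x,p_y,M) = 5/9·M/p_x and y* = 4/9·M/p_y.
At p_x=5.8, p_y=13, M=28: x* = 5/9·28/5.8 = 2.682, y* = 0.9573.
Utility at the optimum: U(2.682, 0.9573) = 4.7581.

V = 4.7581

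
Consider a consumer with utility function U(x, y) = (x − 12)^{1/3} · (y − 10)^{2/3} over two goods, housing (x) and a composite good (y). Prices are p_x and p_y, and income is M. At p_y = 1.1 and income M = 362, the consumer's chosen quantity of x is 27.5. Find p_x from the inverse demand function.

Let x' = x−12, y' = y−10. MRS = (1/2)·y'/x' = p_x/p_y.
Substituting into the budget: x* = 12 + 1/3·(M − 12·p_x − 10·p_y)/p_x, and y* = 10 + 2/3·(…)/p_y.
Set x* = 27.5 in the demand function and solve for p_x: p_x = 6.

p_x = 6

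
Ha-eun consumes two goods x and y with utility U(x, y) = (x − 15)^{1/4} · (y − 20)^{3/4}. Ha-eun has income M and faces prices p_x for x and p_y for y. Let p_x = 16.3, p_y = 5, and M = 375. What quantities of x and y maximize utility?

This is Cobb-Douglas in (x−15, y−20): tangency gives 0.25·p_y·(y−20) = 0.75·p_x·(x−15).
After buying the subsistence bundle (15, 20), a share 0.25 of the remaining income goes to x: x* = 15 + 0.25·(M − 15p_x − 20p_y)/p_x.
Discretionary income = 375 − 15·16.3 − 20·5 = 30.5; x* = 15 + 0.25·30.5/16.3 = 15.4678; y* = 20 + 0.75·30.5/5 = 24.575.

x* = 15.4678, y* = 24.575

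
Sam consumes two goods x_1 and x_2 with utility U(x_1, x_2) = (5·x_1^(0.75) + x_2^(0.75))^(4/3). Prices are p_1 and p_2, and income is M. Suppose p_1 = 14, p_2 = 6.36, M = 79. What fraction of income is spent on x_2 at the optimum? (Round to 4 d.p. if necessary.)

MU_x_1 ∝ 5·x_1^(-0.25), MU_x_2 ∝ x_2^(-0.25), so MRS = 5·(x_2/x_1)^(0.25) = p_1/p_2.
Solve for the ratio: x_2/x_1 = [(1/5)·p_1/p_2]^(4).
Substitute x_2 = (x_2/x_1)·x_1 into the budget: x_1* = M/(p_1 + p_2·(x_2/x_1)).
Numerically x_2/x_1 = 0.037567, so x_1* = 79/(14 + 6.36·0.037567) = 5.5482 and x_2* = 0.037567·5.5482 = 0.2084.
Expenditure on x_2: 6.36·0.2084 = 1.3256; share = 0.0168.

share on x_2 = 0.0168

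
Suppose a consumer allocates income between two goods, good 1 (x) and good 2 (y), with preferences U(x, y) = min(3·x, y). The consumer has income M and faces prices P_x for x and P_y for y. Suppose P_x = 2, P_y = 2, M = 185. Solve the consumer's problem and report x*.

Demand: x*(P_x,P_y,M) = M/(P_x + 3·P_y), y* = 3·M/(P_x + 3·P_y).
Here 2 + 3·2 = 8, giving x* = 23.125.

x* = 23.125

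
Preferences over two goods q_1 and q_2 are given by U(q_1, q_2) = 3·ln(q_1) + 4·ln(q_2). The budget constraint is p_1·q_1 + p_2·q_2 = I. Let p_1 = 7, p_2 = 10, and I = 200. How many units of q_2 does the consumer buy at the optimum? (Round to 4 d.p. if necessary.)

q_2* = 11.4286

Demand: q_1*(p_1,p_2,I) = 3/7·I/p_1 and q_2* = 4/7·I/p_2.
At p_1=7, p_2=10, I=200: q_2* = 4/7·200/10 = 11.4286.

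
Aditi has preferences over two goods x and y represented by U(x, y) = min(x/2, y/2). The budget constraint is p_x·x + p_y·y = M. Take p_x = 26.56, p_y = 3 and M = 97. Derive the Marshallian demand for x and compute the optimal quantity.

Here 2·26.56 + 2·3 = 59.12, giving x* = 3.2815.

x* = 3.2815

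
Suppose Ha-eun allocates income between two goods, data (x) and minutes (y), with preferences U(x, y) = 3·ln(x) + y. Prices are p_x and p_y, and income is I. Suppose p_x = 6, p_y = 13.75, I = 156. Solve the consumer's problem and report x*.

x* = 6.875

So x*(p_x,p_y) = 3·p_y/p_x, independent of income; and y* = (I − 3·p_y)/p_y.
At the given prices: x* = 3·13.75/6 = 6.875.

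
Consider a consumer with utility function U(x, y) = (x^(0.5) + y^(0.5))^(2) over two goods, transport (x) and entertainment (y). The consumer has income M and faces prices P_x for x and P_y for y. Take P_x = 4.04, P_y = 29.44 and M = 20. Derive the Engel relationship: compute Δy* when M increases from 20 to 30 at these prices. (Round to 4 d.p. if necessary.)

MRS = MU_x/MU_y = (y/x)^(0.5). Set equal to P_x/P_y.
Hence y/x = (P_x/P_y)^(1/(0.5)), i.e. raised to the 2 power.
Substitute y = (y/x)·x into the budget: x* = M/(P_x + P_y·(y/x)).
Numerically y/x = 0.018832, so x* = 20/(4.04 + 29.44·0.018832) = 4.3531 and y* = 0.018832·4.3531 = 0.082.
At M' = 30: y* = 0.123. Change: 0.123 − 0.082 = 0.041.

Δy* = 0.041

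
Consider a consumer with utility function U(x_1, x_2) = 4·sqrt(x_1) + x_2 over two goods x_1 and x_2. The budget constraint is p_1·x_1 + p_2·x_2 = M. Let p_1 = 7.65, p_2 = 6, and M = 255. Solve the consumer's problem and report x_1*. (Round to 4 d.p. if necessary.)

Set MRS = p_1/p_2: 2·x_1^(−1/2) = p_1/p_2.
Solve: √x_1 = 2·p_2/p_1, so x_1*(p_1,p_2) = (2·p_2/p_1)², and x_2* = (M − p_1·x_1*)/p_2.
Plugging in: x_1* = (2·6/7.65)² = 2.4606.

x_1* = 2.4606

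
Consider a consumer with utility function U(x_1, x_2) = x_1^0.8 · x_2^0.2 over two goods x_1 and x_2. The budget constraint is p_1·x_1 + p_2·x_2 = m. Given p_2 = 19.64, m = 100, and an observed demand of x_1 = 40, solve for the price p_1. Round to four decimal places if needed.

p_1 = 2

The MRS is 4·x_2/x_1. Set MRS = p_1/p_2.
Rearranging, p_2·x_2 = (1/4)·p_1·x_1. Substituting into the budget gives p_1·x_1·(1 + (1/4)) = m.
Demand: x_1*(p_1,p_2,m) = 0.8·m/p_1 and x_2* = 0.2·m/p_2.
Set x_1* = 40 in the demand function and solve for p_1: p_1 = 2.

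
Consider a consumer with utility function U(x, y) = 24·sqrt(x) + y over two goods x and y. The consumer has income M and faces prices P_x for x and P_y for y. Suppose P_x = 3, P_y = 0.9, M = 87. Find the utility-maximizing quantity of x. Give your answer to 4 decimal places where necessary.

MU_x = 12/√x, MU_y = 1. Tangency: 12/√x = P_x/P_y.
Solve: √x = 12·P_y/P_x, so x*(P_x,P_y) = (12·P_y/P_x)², and y* = (M − P_x·x*)/P_y.
Plugging in: x* = (12·0.9/3)² = 12.96.

x* = 12.96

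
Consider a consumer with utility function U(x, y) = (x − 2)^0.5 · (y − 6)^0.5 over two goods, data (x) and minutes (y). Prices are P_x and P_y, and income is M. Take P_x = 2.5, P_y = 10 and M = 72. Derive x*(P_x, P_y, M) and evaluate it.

x* = 3.4

MRS = (y−6)/(x−2). Tangency with P_x/P_y gives y−6 = (P_x/P_y)·(x−2).
Substituting into the budget: x* = 2 + 0.5·(M − 2·P_x − 6·P_y)/P_x, and y* = 6 + 0.5·(…)/P_y.
Discretionary income = 72 − 2·2.5 − 6·10 = 7; x* = 2 + 0.5·7/2.5 = 3.4.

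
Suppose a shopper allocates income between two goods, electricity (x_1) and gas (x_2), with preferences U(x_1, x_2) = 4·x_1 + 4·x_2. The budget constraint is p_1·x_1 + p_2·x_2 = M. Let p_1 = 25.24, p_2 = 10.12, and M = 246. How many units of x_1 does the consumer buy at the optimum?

x_1* = 0

Linear utility — the consumer picks whichever good has higher MU/price: 4/25.24 = 0.1585 vs 4/10.12 = 0.3953.
x_2 gives more utility per dollar, so spend all income on x_2: x_2* = M/p_2, x_1* = 0.
Numerically: x_1* = 0, x_2* = 24.3083.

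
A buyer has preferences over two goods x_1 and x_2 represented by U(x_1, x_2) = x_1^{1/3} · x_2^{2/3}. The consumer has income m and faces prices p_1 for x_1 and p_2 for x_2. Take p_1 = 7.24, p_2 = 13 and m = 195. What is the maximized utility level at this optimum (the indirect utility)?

V = 9.647

MU_x_1/MU_x_2 = (1/3·x_2)/(2/3·x_1); tangency sets this equal to p_1/p_2.
So 1/3·p_2·x_2 = 2/3·p_1·x_1; combined with the budget, a share 1/3 of income goes to x_1.
Demand: x_1*(p_1,p_2,m) = 1/3·m/p_1 and x_2* = 2/3·m/p_2.
At p_1=7.24, p_2=13, m=195: x_1* = 1/3·195/7.24 = 8.9779, x_2* = 10.
Utility at the optimum: U(8.9779, 10) = 9.647.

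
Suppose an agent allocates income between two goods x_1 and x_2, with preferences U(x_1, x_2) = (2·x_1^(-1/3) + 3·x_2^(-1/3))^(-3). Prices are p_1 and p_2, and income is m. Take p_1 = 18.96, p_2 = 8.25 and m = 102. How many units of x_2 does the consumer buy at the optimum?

x_2* = 6.4785

MRS = MU_x_1/MU_x_2 = (2/3)·(x_2/x_1)^(4/3). Set equal to p_1/p_2.
Hence x_2/x_1 = ((3/2)·p_1/p_2)^(1/(4/3)), i.e. raised to the 0.75 power.
Substitute x_2 = (x_2/x_1)·x_1 into the budget: x_1* = m/(p_1 + p_2·(x_2/x_1)).
Numerically x_2/x_1 = 2.52992, so x_1* = 102/(18.96 + 8.25·2.52992) = 2.5608 and x_2* = 2.52992·2.5608 = 6.4785.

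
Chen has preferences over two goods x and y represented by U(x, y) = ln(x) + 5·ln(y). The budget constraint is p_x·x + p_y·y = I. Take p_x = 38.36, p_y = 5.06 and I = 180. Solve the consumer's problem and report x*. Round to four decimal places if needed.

x* = 0.7821

MU_x/MU_y = (y)/(5·x); tangency sets this equal to p_x/p_y.
Rearranging, p_y·y = 5·p_x·x. Substituting into the budget gives p_x·x·(1 + 5) = I.
Demand: x*(p_x,p_y,I) = 1/6·I/p_x and y* = 5/6·I/p_y.
At p_x=38.36, p_y=5.06, I=180: x* = 1/6·180/38.36 = 0.7821.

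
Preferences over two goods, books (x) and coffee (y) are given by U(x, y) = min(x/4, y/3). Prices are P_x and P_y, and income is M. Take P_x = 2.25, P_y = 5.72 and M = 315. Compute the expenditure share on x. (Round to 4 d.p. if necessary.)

Leontief preferences: the optimum is at the kink where x/4 = y/3, i.e. y = (3/4)·x.
Budget: P_x·x + P_y·(3/4)·x = M, so (4·P_x + 3·P_y)·x = 4·M.
Demand: x*(P_x,P_y,M) = 4·M/(4·P_x + 3·P_y), y* = 3·M/(4·P_x + 3·P_y).
Here 4·2.25 + 3·5.72 = 26.16, giving x* = 48.1651 and y* = 36.1239.
Expenditure on x: 2.25·48.1651 = 108.3716; share = 0.344.

share on x = 0.344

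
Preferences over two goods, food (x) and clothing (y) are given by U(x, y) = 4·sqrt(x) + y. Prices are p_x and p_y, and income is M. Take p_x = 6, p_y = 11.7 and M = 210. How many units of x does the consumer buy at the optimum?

x* = 15.21

Utility is quasi-linear in y; the FOC for x is 2/√x = p_x/p_y.
Thus x* = (2·p_y/p_x)² — independent of M — with the rest of income spent on y.
Plugging in: x* = (2·11.7/6)² = 15.21.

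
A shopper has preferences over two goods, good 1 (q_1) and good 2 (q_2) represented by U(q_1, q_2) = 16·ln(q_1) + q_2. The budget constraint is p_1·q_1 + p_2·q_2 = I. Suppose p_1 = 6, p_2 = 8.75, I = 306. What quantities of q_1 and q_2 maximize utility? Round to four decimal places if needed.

q_1* = 23.3333, q_2* = 18.9714

So q_1*(p_1,p_2) = 16·p_2/p_1, independent of income; and q_2* = (I − 16·p_2)/p_2.
At the given prices: q_1* = 16·8.75/6 = 23.3333, and q_2* = 18.9714.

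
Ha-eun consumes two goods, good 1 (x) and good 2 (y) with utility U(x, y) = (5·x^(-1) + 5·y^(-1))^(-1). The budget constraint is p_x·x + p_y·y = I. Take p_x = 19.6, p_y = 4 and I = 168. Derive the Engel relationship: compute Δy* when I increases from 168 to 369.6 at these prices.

Numerically y/x = 2.213594, so x* = 168/(19.6 + 4·2.213594) = 5.9042 and y* = 2.213594·5.9042 = 13.0695.
At I' = 369.6: y* = 28.7529. Change: 28.7529 − 13.0695 = 15.6834.

Δy* = 15.6834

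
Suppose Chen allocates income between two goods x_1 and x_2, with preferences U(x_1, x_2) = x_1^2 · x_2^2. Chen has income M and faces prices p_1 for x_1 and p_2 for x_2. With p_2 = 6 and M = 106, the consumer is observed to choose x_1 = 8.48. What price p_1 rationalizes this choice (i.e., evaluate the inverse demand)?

The MRS is x_2/x_1. Set MRS = p_1/p_2.
Rearranging, p_2·x_2 = p_1·x_1. Substituting into the budget gives p_1·x_1·(1 + 1) = M.
Demand: x_1*(p_1,p_2,M) = 0.5·M/p_1 and x_2* = 0.5·M/p_2.
Set x_1* = 8.48 in the demand function and solve for p_1: p_1 = 6.25.

p_1 = 6.25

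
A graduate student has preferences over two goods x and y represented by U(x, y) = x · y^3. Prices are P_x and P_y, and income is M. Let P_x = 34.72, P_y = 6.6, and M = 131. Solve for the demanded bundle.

The MRS is (1/3)·y/x. Set MRS = P_x/P_y.
Rearranging, P_y·y = 3·P_x·x. Substituting into the budget gives P_x·x·(1 + 3) = M.
Demand: x*(P_x,P_y,M) = 0.25·M/P_x and y* = 0.75·M/P_y.
At P_x=34.72, P_y=6.6, M=131: x* = 0.25·131/34.72 = 0.9433, y* = 14.8864.

x* = 0.9433, y* = 14.8864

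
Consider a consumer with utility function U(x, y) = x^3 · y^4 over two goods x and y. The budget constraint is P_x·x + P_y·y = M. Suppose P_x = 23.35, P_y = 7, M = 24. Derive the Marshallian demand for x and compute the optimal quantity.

MU_x/MU_y = (3·y)/(4·x); tangency sets this equal to P_x/P_y.
So 3·P_y·y = 4·P_x·x; combined with the budget, a share 3/7 of income goes to x.
Demand: x*(P_x,P_y,M) = 3/7·M/P_x and y* = 4/7·M/P_y.
At P_x=23.35, P_y=7, M=24: x* = 3/7·24/23.35 = 0.4405.

x* = 0.4405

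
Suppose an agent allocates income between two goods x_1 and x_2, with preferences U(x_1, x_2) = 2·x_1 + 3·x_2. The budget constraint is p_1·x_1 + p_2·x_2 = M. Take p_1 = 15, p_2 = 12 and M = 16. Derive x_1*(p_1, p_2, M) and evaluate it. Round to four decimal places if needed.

Linear utility — the consumer picks whichever good has higher MU/price: 2/15 = 0.1333 vs 3/12 = 0.25.
x_2 gives more utility per dollar, so spend all income on x_2: x_2* = M/p_2, x_1* = 0.
Numerically: x_1* = 0, x_2* = 1.3333.

x_1* = 0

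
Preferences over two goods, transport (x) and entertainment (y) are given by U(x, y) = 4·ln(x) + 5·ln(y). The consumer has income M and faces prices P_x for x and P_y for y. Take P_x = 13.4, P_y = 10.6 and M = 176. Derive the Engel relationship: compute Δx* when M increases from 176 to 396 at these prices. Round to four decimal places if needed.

Δx* = 7.2968

The MRS is (4/5)·y/x. Set MRS = P_x/P_y.
Rearranging, P_y·y = (5/4)·P_x·x. Substituting into the budget gives P_x·x·(1 + (5/4)) = M.
Demand: x*(P_x,P_y,M) = 4/9·M/P_x and y* = 5/9·M/P_y.
At P_x=13.4, P_y=10.6, M=176: x* = 4/9·176/13.4 = 5.8375.
At M' = 396: x* = 13.1343. Change: 13.1343 − 5.8375 = 7.2968.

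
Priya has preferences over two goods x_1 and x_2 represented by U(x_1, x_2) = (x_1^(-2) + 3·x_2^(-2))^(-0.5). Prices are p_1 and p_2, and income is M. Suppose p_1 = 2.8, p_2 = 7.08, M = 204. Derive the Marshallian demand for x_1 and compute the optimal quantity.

x_1* = 19.8151

From the CES first-order condition, (1/3)·(x_2/x_1)^(3) = p_1/p_2.
Hence x_2/x_1 = (3·p_1/p_2)^(1/(3)), i.e. raised to the 1/3 power.
Substitute x_2 = (x_2/x_1)·x_1 into the budget: x_1* = M/(p_1 + p_2·(x_2/x_1)).
Numerically x_2/x_1 = 1.058641, so x_1* = 204/(2.8 + 7.08·1.058641) = 19.8151.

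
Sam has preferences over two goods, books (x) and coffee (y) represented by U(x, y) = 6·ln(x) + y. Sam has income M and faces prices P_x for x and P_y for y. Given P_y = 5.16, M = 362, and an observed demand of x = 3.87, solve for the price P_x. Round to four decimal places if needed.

MU_x = 6/x, MU_y = 1. Tangency: 6/x = P_x/P_y.
So x*(P_x,P_y) = 6·P_y/P_x, independent of income; and y* = (M − 6·P_y)/P_y.
Set x* = 3.87 in the demand function and solve for P_x: P_x = 8.

P_x = 8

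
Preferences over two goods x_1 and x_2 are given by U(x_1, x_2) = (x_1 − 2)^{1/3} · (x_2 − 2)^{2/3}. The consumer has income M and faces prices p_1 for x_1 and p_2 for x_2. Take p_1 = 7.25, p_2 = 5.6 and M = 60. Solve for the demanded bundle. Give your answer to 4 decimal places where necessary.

This is Cobb-Douglas in (x_1−2, x_2−2): tangency gives 1/3·p_2·(x_2−2) = 2/3·p_1·(x_1−2).
Substituting into the budget: x_1* = 2 + 1/3·(M − 2·p_1 − 2·p_2)/p_1, and x_2* = 2 + 2/3·(…)/p_2.
Discretionary income = 60 − 2·7.25 − 2·5.6 = 34.3; x_1* = 2 + 1/3·34.3/7.25 = 3.577; x_2* = 2 + 2/3·34.3/5.6 = 6.0833.

x_1* = 3.577, x_2* = 6.0833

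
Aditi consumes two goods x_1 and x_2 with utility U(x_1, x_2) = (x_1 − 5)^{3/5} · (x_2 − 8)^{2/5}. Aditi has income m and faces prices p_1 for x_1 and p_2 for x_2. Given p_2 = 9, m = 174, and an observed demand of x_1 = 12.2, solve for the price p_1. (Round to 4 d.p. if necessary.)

p_1 = 6

This is Cobb-Douglas in (x_1−5, x_2−8): tangency gives 0.6·p_2·(x_2−8) = 0.4·p_1·(x_1−5).
Substituting into the budget: x_1* = 5 + 0.6·(m − 5·p_1 − 8·p_2)/p_1, and x_2* = 8 + 0.4·(…)/p_2.
Set x_1* = 12.2 in the demand function and solve for p_1: p_1 = 6.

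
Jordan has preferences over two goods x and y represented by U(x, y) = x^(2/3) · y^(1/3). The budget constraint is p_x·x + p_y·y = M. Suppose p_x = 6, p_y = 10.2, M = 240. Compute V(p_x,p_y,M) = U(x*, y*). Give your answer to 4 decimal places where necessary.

The MRS is 2·y/x. Set MRS = p_x/p_y.
Rearranging, p_y·y = (1/2)·p_x·x. Substituting into the budget gives p_x·x·(1 + (1/2)) = M.
Demand: x*(p_x,p_y,M) = 2/3·M/p_x and y* = 1/3·M/p_y.
At p_x=6, p_y=10.2, M=240: x* = 2/3·240/6 = 26.6667, y* = 7.8431.
Utility at the optimum: U(26.6667, 7.8431) = 17.7341.

V = 17.7341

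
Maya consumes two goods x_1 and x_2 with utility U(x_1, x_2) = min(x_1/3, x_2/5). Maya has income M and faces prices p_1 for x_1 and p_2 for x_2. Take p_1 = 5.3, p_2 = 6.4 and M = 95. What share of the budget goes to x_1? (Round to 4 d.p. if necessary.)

Leontief preferences: the optimum is at the kink where x_1/3 = x_2/5, i.e. x_2 = (5/3)·x_1.
Budget: p_1·x_1 + p_2·(5/3)·x_1 = M, so (3·p_1 + 5·p_2)·x_1 = 3·M.
Demand: x_1*(p_1,p_2,M) = 3·M/(3·p_1 + 5·p_2), x_2* = 5·M/(3·p_1 + 5·p_2).
Here 3·5.3 + 5·6.4 = 47.9, giving x_1* = 5.9499 and x_2* = 9.9165.
Expenditure on x_1: 5.3·5.9499 = 31.5344; share = 0.3319.

share on x_1 = 0.3319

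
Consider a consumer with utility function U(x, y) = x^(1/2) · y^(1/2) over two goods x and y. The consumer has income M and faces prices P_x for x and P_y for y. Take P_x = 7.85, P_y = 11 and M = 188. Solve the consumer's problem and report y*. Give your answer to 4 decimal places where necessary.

y* = 8.5455

Tangency: MRS = y/x = P_x/P_y.
Rearranging, P_y·y = P_x·x. Substituting into the budget gives P_x·x·(1 + 1) = M.
Demand: x*(P_x,P_y,M) = 0.5·M/P_x and y* = 0.5·M/P_y.
At P_x=7.85, P_y=11, M=188: y* = 0.5·188/11 = 8.5455.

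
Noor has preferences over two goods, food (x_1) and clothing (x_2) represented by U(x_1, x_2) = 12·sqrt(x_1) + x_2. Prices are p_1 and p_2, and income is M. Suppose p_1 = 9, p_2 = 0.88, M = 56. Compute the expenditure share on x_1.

Thus x_1* = (6·p_2/p_1)² — independent of M — with the rest of income spent on x_2.
Plugging in: x_1* = (6·0.88/9)² = 0.3442, x_2* = 60.1164.
Expenditure on x_1: 9·0.3442 = 3.0976; share = 0.0553.

share on x_1 = 0.0553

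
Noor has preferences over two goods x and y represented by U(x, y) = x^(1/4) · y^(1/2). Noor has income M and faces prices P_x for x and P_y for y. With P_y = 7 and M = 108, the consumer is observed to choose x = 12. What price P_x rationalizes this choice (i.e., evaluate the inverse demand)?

The MRS is (1/2)·y/x. Set MRS = P_x/P_y.
So 0.25·P_y·y = 0.5·P_x·x; combined with the budget, a share 1/3 of income goes to x.
Demand: x*(P_x,P_y,M) = 1/3·M/P_x and y* = 2/3·M/P_y.
Set x* = 12 in the demand function and solve for P_x: P_x = 3.

P_x = 3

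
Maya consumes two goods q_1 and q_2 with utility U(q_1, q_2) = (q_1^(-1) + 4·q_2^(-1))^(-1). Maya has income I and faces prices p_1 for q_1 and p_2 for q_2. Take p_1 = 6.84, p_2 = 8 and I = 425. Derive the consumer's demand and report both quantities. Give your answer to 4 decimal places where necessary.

q_1* = 19.6445, q_2* = 36.329

MRS = MU_q_1/MU_q_2 = (1/4)·(q_2/q_1)^(2). Set equal to p_1/p_2.
Hence q_2/q_1 = (4·p_1/p_2)^(1/(2)), i.e. raised to the 0.5 power.
Substitute q_2 = (q_2/q_1)·q_1 into the budget: q_1* = I/(p_1 + p_2·(q_2/q_1)).
Numerically q_2/q_1 = 1.849324, so q_1* = 425/(6.84 + 8·1.849324) = 19.6445 and q_2* = 1.849324·19.6445 = 36.329.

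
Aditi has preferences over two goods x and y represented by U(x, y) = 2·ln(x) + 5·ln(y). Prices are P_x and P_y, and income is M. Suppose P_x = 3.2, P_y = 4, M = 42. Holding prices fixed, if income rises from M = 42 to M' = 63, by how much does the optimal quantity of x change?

Δx* = 1.875

The MRS is (2/5)·y/x. Set MRS = P_x/P_y.
Rearranging, P_y·y = (5/2)·P_x·x. Substituting into the budget gives P_x·x·(1 + (5/2)) = M.
Demand: x*(P_x,P_y,M) = 2/7·M/P_x and y* = 5/7·M/P_y.
At P_x=3.2, P_y=4, M=42: x* = 2/7·42/3.2 = 3.75.
At M' = 63: x* = 5.625. Change: 5.625 − 3.75 = 1.875.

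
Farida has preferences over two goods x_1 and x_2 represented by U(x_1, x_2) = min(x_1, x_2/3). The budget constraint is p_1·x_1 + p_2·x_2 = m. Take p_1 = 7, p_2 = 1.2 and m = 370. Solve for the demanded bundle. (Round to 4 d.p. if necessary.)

x_1* = 34.9057, x_2* = 104.717

Demand: x_1*(p_1,p_2,m) = m/(p_1 + 3·p_2), x_2* = 3·m/(p_1 + 3·p_2).
Here 7 + 3·1.2 = 10.6, giving x_1* = 34.9057 and x_2* = 104.717.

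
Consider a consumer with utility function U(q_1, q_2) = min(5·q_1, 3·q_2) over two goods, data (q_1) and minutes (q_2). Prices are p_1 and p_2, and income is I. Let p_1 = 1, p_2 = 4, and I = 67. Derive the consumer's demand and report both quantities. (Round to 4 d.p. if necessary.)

Leontief preferences: the optimum is at the kink where q_1/3 = q_2/5, i.e. q_2 = (5/3)·q_1.
Budget: p_1·q_1 + p_2·(5/3)·q_1 = I, so (3·p_1 + 5·p_2)·q_1 = 3·I.
Demand: q_1*(p_1,p_2,I) = 3·I/(3·p_1 + 5·p_2), q_2* = 5·I/(3·p_1 + 5·p_2).
Here 3·1 + 5·4 = 23, giving q_1* = 8.7391 and q_2* = 14.5652.

q_1* = 8.7391, q_2* = 14.5652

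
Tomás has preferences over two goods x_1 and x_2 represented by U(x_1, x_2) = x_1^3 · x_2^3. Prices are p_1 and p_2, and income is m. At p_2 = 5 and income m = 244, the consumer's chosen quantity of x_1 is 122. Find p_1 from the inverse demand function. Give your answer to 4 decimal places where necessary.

p_1 = 1

The MRS is x_2/x_1. Set MRS = p_1/p_2.
Rearranging, p_2·x_2 = p_1·x_1. Substituting into the budget gives p_1·x_1·(1 + 1) = m.
Demand: x_1*(p_1,p_2,m) = 0.5·m/p_1 and x_2* = 0.5·m/p_2.
Set x_1* = 122 in the demand function and solve for p_1: p_1 = 1.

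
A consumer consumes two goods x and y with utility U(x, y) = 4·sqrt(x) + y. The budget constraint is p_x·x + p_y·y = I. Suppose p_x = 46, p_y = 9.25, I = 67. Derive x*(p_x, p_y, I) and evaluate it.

x* = 0.1617

Set MRS = p_x/p_y: 2·x^(−1/2) = p_x/p_y.
Thus x* = (2·p_y/p_x)² — independent of I — with the rest of income spent on y.
Plugging in: x* = (2·9.25/46)² = 0.1617.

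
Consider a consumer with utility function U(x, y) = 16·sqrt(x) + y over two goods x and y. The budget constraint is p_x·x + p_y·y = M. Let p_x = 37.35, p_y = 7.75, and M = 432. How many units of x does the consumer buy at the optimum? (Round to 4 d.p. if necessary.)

x* = 2.7555

Thus x* = (8·p_y/p_x)² — independent of M — with the rest of income spent on y.
Plugging in: x* = (8·7.75/37.35)² = 2.7555.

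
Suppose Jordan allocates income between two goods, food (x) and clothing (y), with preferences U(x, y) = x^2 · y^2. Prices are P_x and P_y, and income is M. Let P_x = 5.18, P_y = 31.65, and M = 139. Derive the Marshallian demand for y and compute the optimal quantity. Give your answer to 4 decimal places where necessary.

MU_x/MU_y = (2·y)/(2·x); tangency sets this equal to P_x/P_y.
So 2·P_y·y = 2·P_x·x; combined with the budget, a share 0.5 of income goes to x.
Demand: x*(P_x,P_y,M) = 0.5·M/P_x and y* = 0.5·M/P_y.
At P_x=5.18, P_y=31.65, M=139: y* = 0.5·139/31.65 = 2.1959.

y* = 2.1959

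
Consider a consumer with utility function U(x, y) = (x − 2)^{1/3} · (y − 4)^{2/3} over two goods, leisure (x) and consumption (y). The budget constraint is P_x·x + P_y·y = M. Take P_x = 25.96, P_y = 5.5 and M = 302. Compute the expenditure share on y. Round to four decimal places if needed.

share on y = 0.5763

MRS = (1/2)·(y−4)/(x−2). Tangency with P_x/P_y gives y−4 = 2·(P_x/P_y)·(x−2).
Substituting into the budget: x* = 2 + 1/3·(M − 2·P_x − 4·P_y)/P_x, and y* = 4 + 2/3·(…)/P_y.
Discretionary income = 302 − 2·25.96 − 4·5.5 = 228.08; x* = 2 + 1/3·228.08/25.96 = 4.9286; y* = 4 + 2/3·228.08/5.5 = 31.6461.
Expenditure on y: 5.5·31.6461 = 174.0533; share = 0.5763.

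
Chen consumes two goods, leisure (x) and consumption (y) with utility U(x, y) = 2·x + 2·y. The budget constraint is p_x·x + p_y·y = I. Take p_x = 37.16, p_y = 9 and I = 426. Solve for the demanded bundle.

Perfect substitutes: compare marginal utility per dollar. 2/p_x vs 2/p_y → 0.0538 vs 0.2222.
y gives more utility per dollar, so spend all income on y: y* = I/p_y, x* = 0.
Numerically: x* = 0, y* = 47.3333.

x* = 0, y* = 47.3333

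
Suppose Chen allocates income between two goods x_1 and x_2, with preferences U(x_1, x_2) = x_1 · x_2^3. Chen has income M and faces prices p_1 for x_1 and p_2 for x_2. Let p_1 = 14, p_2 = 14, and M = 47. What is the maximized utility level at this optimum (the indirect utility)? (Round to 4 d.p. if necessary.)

At p_1=14, p_2=14, M=47: x_1* = 0.25·47/14 = 0.8393, x_2* = 2.5179.
Utility at the optimum: U(0.8393, 2.5179) = 13.3969.

V = 13.3969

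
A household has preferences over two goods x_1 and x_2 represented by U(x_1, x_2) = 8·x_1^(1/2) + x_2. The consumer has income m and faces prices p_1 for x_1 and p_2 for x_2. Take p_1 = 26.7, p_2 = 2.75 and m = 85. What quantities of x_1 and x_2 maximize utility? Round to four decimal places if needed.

x_1* = 0.1697, x_2* = 29.2612

MU_x_1 = 4/√x_1, MU_x_2 = 1. Tangency: 4/√x_1 = p_1/p_2.
Solve: √x_1 = 4·p_2/p_1, so x_1*(p_1,p_2) = (4·p_2/p_1)², and x_2* = (m − p_1·x_1*)/p_2.
Plugging in: x_1* = (4·2.75/26.7)² = 0.1697, x_2* = 29.2612.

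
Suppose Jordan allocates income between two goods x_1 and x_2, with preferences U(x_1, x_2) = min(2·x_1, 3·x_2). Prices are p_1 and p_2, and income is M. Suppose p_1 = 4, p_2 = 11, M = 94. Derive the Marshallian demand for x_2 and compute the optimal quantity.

With perfect complements, no substitution: consume in ratio x_1:x_2 = 3:2.
Budget: p_1·x_1 + p_2·(2/3)·x_1 = M, so (3·p_1 + 2·p_2)·x_1 = 3·M.
Demand: x_1*(p_1,p_2,M) = 3·M/(3·p_1 + 2·p_2), x_2* = 2·M/(3·p_1 + 2·p_2).
Here 3·4 + 2·11 = 34, giving x_2* = 5.5294.

x_2* = 5.5294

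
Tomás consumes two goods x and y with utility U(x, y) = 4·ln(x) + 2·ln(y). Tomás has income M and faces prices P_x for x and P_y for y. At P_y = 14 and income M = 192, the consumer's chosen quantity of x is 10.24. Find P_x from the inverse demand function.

P_x = 12.5

The MRS is 2·y/x. Set MRS = P_x/P_y.
So 4·P_y·y = 2·P_x·x; combined with the budget, a share 2/3 of income goes to x.
Demand: x*(P_x,P_y,M) = 2/3·M/P_x and y* = 1/3·M/P_y.
Set x* = 10.24 in the demand function and solve for P_x: P_x = 12.5.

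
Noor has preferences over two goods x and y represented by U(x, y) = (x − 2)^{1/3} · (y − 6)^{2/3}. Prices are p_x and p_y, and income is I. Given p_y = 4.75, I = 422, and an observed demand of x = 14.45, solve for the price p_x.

p_x = 10

Let x' = x−2, y' = y−6. MRS = (1/2)·y'/x' = p_x/p_y.
Substituting into the budget: x* = 2 + 1/3·(I − 2·p_x − 6·p_y)/p_x, and y* = 6 + 2/3·(…)/p_y.
Set x* = 14.45 in the demand function and solve for p_x: p_x = 10.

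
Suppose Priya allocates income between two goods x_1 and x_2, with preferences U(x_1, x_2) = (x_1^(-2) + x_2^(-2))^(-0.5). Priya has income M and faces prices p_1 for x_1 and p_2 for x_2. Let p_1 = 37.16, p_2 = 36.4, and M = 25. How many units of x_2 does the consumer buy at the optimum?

MRS = MU_x_1/MU_x_2 = (x_2/x_1)^(3). Set equal to p_1/p_2.
Solve for the ratio: x_2/x_1 = [p_1/p_2]^(1/3).
With the ratio pinned down, the budget gives x_1* = M/(p_1 + p_2·(x_2/x_1)) and x_2* = (x_2/x_1)·x_1*.
Numerically x_2/x_1 = 1.006912, so x_1* = 25/(37.16 + 36.4·1.006912) = 0.3387 and x_2* = 1.006912·0.3387 = 0.341.

x_2* = 0.341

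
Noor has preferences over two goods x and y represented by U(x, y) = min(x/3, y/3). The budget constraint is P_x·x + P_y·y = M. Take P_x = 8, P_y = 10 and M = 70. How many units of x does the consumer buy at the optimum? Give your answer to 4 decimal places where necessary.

Leontief preferences: the optimum is at the kink where x/3 = y/3, i.e. y = x.
Budget: P_x·x + P_y·x = M, so (3·P_x + 3·P_y)·x = 3·M.
Demand: x*(P_x,P_y,M) = 3·M/(3·P_x + 3·P_y), y* = 3·M/(3·P_x + 3·P_y).
Here 3·8 + 3·10 = 54, giving x* = 3.8889.

x* = 3.8889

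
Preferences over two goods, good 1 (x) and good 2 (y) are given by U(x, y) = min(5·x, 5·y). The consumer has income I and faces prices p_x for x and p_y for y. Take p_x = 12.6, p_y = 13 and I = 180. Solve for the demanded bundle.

Leontief preferences: the optimum is at the kink where x/5 = y/5, i.e. y = x.
Budget: p_x·x + p_y·x = I, so (5·p_x + 5·p_y)·x = 5·I.
Demand: x*(p_x,p_y,I) = 5·I/(5·p_x + 5·p_y), y* = 5·I/(5·p_x + 5·p_y).
Here 5·12.6 + 5·13 = 128, giving x* = 7.0312 and y* = 7.0312.

x* = 7.0312, y* = 7.0312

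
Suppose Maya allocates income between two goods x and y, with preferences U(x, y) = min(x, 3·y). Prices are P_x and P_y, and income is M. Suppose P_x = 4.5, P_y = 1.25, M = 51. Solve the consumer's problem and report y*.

Leontief preferences: the optimum is at the kink where x/3 = y/1, i.e. y = (1/3)·x.
Budget: P_x·x + P_y·(1/3)·x = M, so (3·P_x + P_y)·x = 3·M.
Demand: x*(P_x,P_y,M) = 3·M/(3·P_x + P_y), y* = M/(3·P_x + P_y).
Here 3·4.5 + 1.25 = 14.75, giving y* = 3.4576.

y* = 3.4576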